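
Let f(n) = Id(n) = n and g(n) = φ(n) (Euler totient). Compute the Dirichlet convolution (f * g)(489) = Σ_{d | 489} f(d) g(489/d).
(Id * φ)(489) = 1625

Divisors of 489: [1, 3, 163, 489]. For each d | 489:
  d = 1: Id(1) · φ(489/1) = 1 · 324 = 324
  d = 3: Id(3) · φ(489/3) = 3 · 162 = 486
  d = 163: Id(163) · φ(489/163) = 163 · 2 = 326
  d = 489: Id(489) · φ(489/489) = 489 · 1 = 489
Summing: (Id * φ)(489) = 324 + 486 + 326 + 489 = 1625.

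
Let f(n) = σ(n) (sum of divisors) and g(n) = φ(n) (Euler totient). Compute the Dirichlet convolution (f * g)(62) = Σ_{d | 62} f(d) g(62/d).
(σ * φ)(62) = 248

Divisors of 62: [1, 2, 31, 62]. For each d | 62:
  d = 1: σ(1) · φ(62/1) = 1 · 30 = 30
  d = 2: σ(2) · φ(62/2) = 3 · 30 = 90
  d = 31: σ(31) · φ(62/31) = 32 · 1 = 32
  d = 62: σ(62) · φ(62/62) = 96 · 1 = 96
Summing: (σ * φ)(62) = 30 + 90 + 32 + 96 = 248.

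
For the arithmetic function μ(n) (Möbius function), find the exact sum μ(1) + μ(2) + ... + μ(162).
Σ_{n ≤ 162} μ(n) = 1

Compute μ(n) for each 1 ≤ n ≤ 162: μ(1) = 1, μ(2) = -1, μ(3) = -1, μ(4) = 0, μ(5) = -1, μ(6) = 1, μ(7) = -1, μ(8) = 0, μ(9) = 0, μ(10) = 1, μ(11) = -1, μ(12) = 0, μ(13) = -1, μ(14) = 1, μ(15) = 1, μ(16) = 0, μ(17) = -1, μ(18) = 0, μ(19) = -1, μ(20) = 0, μ(21) = 1, μ(22) = 1, μ(23) = -1, μ(24) = 0, μ(25) = 0, μ(26) = 1, μ(27) = 0, μ(28) = 0, μ(29) = -1, μ(30) = -1, μ(31) = -1, μ(32) = 0, μ(33) = 1, μ(34) = 1, μ(35) = 1, μ(36) = 0, μ(37) = -1, μ(38) = 1, μ(39) = 1, μ(40) = 0, μ(41) = -1, μ(42) = -1, μ(43) = -1, μ(44) = 0, μ(45) = 0, μ(46) = 1, μ(47) = -1, μ(48) = 0, μ(49) = 0, μ(50) = 0, μ(51) = 1, μ(52) = 0, μ(53) = -1, μ(54) = 0, μ(55) = 1, μ(56) = 0, μ(57) = 1, μ(58) = 1, μ(59) = -1, μ(60) = 0, μ(61) = -1, μ(62) = 1, μ(63) = 0, μ(64) = 0, μ(65) = 1, μ(66) = -1, μ(67) = -1, μ(68) = 0, μ(69) = 1, μ(70) = -1, μ(71) = -1, μ(72) = 0, μ(73) = -1, μ(74) = 1, μ(75) = 0, μ(76) = 0, μ(77) = 1, μ(78) = -1, μ(79) = -1, μ(80) = 0, μ(81) = 0, μ(82) = 1, μ(83) = -1, μ(84) = 0, μ(85) = 1, μ(86) = 1, μ(87) = 1, μ(88) = 0, μ(89) = -1, μ(90) = 0, μ(91) = 1, μ(92) = 0, μ(93) = 1, μ(94) = 1, μ(95) = 1, μ(96) = 0, μ(97) = -1, μ(98) = 0, μ(99) = 0, μ(100) = 0, μ(101) = -1, μ(102) = -1, μ(103) = -1, μ(104) = 0, μ(105) = -1, μ(106) = 1, μ(107) = -1, μ(108) = 0, μ(109) = -1, μ(110) = -1, μ(111) = 1, μ(112) = 0, μ(113) = -1, μ(114) = -1, μ(115) = 1, μ(116) = 0, μ(117) = 0, μ(118) = 1, μ(119) = 1, μ(120) = 0, μ(121) = 0, μ(122) = 1, μ(123) = 1, μ(124) = 0, μ(125) = 0, μ(126) = 0, μ(127) = -1, μ(128) = 0, μ(129) = 1, μ(130) = -1, μ(131) = -1, μ(132) = 0, μ(133) = 1, μ(134) = 1, μ(135) = 0, μ(136) = 0, μ(137) = -1, μ(138) = -1, μ(139) = -1, μ(140) = 0, μ(141) = 1, μ(142) = 1, μ(143) = 1, μ(144) = 0, μ(145) = 1, μ(146) = 1, μ(147) = 0, μ(148) = 0, μ(149) = -1, μ(150) = 0, μ(151) = -1, μ(152) = 0, μ(153) = 0, μ(154) = -1, μ(155) = 1, μ(156) = 0, μ(157) = -1, μ(158) = 1, μ(159) = 1, μ(160) = 0, μ(161) = 1, μ(162) = 0. Summing all 162 values: 1. (Mertens function M(x) = Σ_{n ≤ x} μ(n); on average M(x) should be small (PNT ⟺ M(x) = o(x)).)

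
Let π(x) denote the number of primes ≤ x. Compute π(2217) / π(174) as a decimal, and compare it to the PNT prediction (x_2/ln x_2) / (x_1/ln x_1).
π(2217)/π(174) = 330/40 ≈ 8.2500;  PNT prediction ≈ 8.5325.

π(174) = 40 and π(2217) = 330, so π(2217)/π(174) ≈ 8.2500. The PNT-predicted ratio is (2217/ln(2217)) / (174/ln(174)) ≈ 8.5325. The two agree to within a few percent, as expected.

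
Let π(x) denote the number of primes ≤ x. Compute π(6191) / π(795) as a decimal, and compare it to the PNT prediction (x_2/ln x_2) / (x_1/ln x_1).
π(6191)/π(795) = 804/138 ≈ 5.8261;  PNT prediction ≈ 5.9567.

π(795) = 138 and π(6191) = 804, so π(6191)/π(795) ≈ 5.8261. The PNT-predicted ratio is (6191/ln(6191)) / (795/ln(795)) ≈ 5.9567. The two agree to within a few percent, as expected.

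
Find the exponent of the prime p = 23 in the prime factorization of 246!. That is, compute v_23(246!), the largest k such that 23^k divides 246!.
v_23(246!) = 10

Legendre's formula: v_p(n!) = Σ_{k ≥ 1} ⌊n / p^k⌋. For p = 23, n = 246, the terms are:
  ⌊246/23^1⌋ = ⌊246/23⌋ = 10
(the next term ⌊246/23^2⌋ = 0, terminating the sum). Summing: v_23(246!) = 10 = 10.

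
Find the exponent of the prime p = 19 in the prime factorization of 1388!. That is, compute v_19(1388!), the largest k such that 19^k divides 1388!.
v_19(1388!) = 76

Legendre's formula: v_p(n!) = Σ_{k ≥ 1} ⌊n / p^k⌋. For p = 19, n = 1388, the terms are:
  ⌊1388/19^1⌋ = ⌊1388/19⌋ = 73
  ⌊1388/19^2⌋ = ⌊1388/361⌋ = 3
(the next term ⌊1388/19^3⌋ = 0, terminating the sum). Summing: v_19(1388!) = 73 + 3 = 76.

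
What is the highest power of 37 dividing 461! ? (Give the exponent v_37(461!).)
v_37(461!) = 12

Legendre's formula: v_p(n!) = Σ_{k ≥ 1} ⌊n / p^k⌋. For p = 37, n = 461, the terms are:
  ⌊461/37^1⌋ = ⌊461/37⌋ = 12
(the next term ⌊461/37^2⌋ = 0, terminating the sum). Summing: v_37(461!) = 12 = 12.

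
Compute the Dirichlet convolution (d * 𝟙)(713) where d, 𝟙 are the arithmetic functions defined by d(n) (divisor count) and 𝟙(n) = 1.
(d * 𝟙)(713) = 9

Divisors of 713: [1, 23, 31, 713]. For each d | 713:
  d = 1: d(1) · 𝟙(713/1) = 1 · 1 = 1
  d = 23: d(23) · 𝟙(713/23) = 2 · 1 = 2
  d = 31: d(31) · 𝟙(713/31) = 2 · 1 = 2
  d = 713: d(713) · 𝟙(713/713) = 4 · 1 = 4
Summing: (d * 𝟙)(713) = 1 + 2 + 2 + 4 = 9.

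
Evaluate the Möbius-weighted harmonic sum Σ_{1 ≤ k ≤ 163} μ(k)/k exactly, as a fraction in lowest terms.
Σ μ(k)/k = 74505990747655733376890176919471583349281305895342692670863053/5766152219975951659023630035336134306565384015606066319856068810

Values of μ(k) for 1 ≤ k ≤ 163: μ(1) = 1, μ(2) = -1, μ(3) = -1, μ(5) = -1, μ(6) = 1, μ(7) = -1, μ(10) = 1, μ(11) = -1, μ(13) = -1, μ(14) = 1, μ(15) = 1, μ(17) = -1, μ(19) = -1, μ(21) = 1, μ(22) = 1, μ(23) = -1, μ(26) = 1, μ(29) = -1, μ(30) = -1, μ(31) = -1, μ(33) = 1, μ(34) = 1, μ(35) = 1, μ(37) = -1, μ(38) = 1, μ(39) = 1, μ(41) = -1, μ(42) = -1, μ(43) = -1, μ(46) = 1, μ(47) = -1, μ(51) = 1, μ(53) = -1, μ(55) = 1, μ(57) = 1, μ(58) = 1, μ(59) = -1, μ(61) = -1, μ(62) = 1, μ(65) = 1, μ(66) = -1, μ(67) = -1, μ(69) = 1, μ(70) = -1, μ(71) = -1, μ(73) = -1, μ(74) = 1, μ(77) = 1, μ(78) = -1, μ(79) = -1, μ(82) = 1, μ(83) = -1, μ(85) = 1, μ(86) = 1, μ(87) = 1, μ(89) = -1, μ(91) = 1, μ(93) = 1, μ(94) = 1, μ(95) = 1, μ(97) = -1, μ(101) = -1, μ(102) = -1, μ(103) = -1, μ(105) = -1, μ(106) = 1, μ(107) = -1, μ(109) = -1, μ(110) = -1, μ(111) = 1, μ(113) = -1, μ(114) = -1, μ(115) = 1, μ(118) = 1, μ(119) = 1, μ(122) = 1, μ(123) = 1, μ(127) = -1, μ(129) = 1, μ(130) = -1, μ(131) = -1, μ(133) = 1, μ(134) = 1, μ(137) = -1, μ(138) = -1, μ(139) = -1, μ(141) = 1, μ(142) = 1, μ(143) = 1, μ(145) = 1, μ(146) = 1, μ(149) = -1, μ(151) = -1, μ(154) = -1, μ(155) = 1, μ(157) = -1, μ(158) = 1, μ(159) = 1, μ(161) = 1, μ(163) = -1, with μ = 0 on non-squarefree integers. Summing μ(k)/k for k where μ(k) ≠ 0 gives 74505990747655733376890176919471583349281305895342692670863053/5766152219975951659023630035336134306565384015606066319856068810 ≈ 0.0129. (PNT ⟺ this sum → 0 as n → ∞.)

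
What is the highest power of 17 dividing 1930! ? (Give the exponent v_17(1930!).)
v_17(1930!) = 119

Legendre's formula: v_p(n!) = Σ_{k ≥ 1} ⌊n / p^k⌋. For p = 17, n = 1930, the terms are:
  ⌊1930/17^1⌋ = ⌊1930/17⌋ = 113
  ⌊1930/17^2⌋ = ⌊1930/289⌋ = 6
(the next term ⌊1930/17^3⌋ = 0, terminating the sum). Summing: v_17(1930!) = 113 + 6 = 119.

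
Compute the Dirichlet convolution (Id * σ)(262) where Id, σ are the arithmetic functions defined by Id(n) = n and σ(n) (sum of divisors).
(Id * σ)(262) = 1315

Divisors of 262: [1, 2, 131, 262]. For each d | 262:
  d = 1: Id(1) · σ(262/1) = 1 · 396 = 396
  d = 2: Id(2) · σ(262/2) = 2 · 132 = 264
  d = 131: Id(131) · σ(262/131) = 131 · 3 = 393
  d = 262: Id(262) · σ(262/262) = 262 · 1 = 262
Summing: (Id * σ)(262) = 396 + 264 + 393 + 262 = 1315.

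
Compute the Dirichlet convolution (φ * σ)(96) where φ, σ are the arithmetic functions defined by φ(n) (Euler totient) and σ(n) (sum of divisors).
(φ * σ)(96) = 1152

Divisors of 96: [1, 2, 3, 4, 6, 8, 12, 16, 24, 32, 48, 96]. For each d | 96:
  d = 1: φ(1) · σ(96/1) = 1 · 252 = 252
  d = 2: φ(2) · σ(96/2) = 1 · 124 = 124
  d = 3: φ(3) · σ(96/3) = 2 · 63 = 126
  d = 4: φ(4) · σ(96/4) = 2 · 60 = 120
  d = 6: φ(6) · σ(96/6) = 2 · 31 = 62
  d = 8: φ(8) · σ(96/8) = 4 · 28 = 112
  d = 12: φ(12) · σ(96/12) = 4 · 15 = 60
  d = 16: φ(16) · σ(96/16) = 8 · 12 = 96
  d = 24: φ(24) · σ(96/24) = 8 · 7 = 56
  d = 32: φ(32) · σ(96/32) = 16 · 4 = 64
  d = 48: φ(48) · σ(96/48) = 16 · 3 = 48
  d = 96: φ(96) · σ(96/96) = 32 · 1 = 32
Summing: (φ * σ)(96) = 252 + 124 + 126 + 120 + 62 + 112 + 60 + 96 + 56 + 64 + 48 + 32 = 1152.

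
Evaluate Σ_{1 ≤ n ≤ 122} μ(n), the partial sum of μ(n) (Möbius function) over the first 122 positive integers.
Σ_{n ≤ 122} μ(n) = -2

Compute μ(n) for each 1 ≤ n ≤ 122: μ(1) = 1, μ(2) = -1, μ(3) = -1, μ(4) = 0, μ(5) = -1, μ(6) = 1, μ(7) = -1, μ(8) = 0, μ(9) = 0, μ(10) = 1, μ(11) = -1, μ(12) = 0, μ(13) = -1, μ(14) = 1, μ(15) = 1, μ(16) = 0, μ(17) = -1, μ(18) = 0, μ(19) = -1, μ(20) = 0, μ(21) = 1, μ(22) = 1, μ(23) = -1, μ(24) = 0, μ(25) = 0, μ(26) = 1, μ(27) = 0, μ(28) = 0, μ(29) = -1, μ(30) = -1, μ(31) = -1, μ(32) = 0, μ(33) = 1, μ(34) = 1, μ(35) = 1, μ(36) = 0, μ(37) = -1, μ(38) = 1, μ(39) = 1, μ(40) = 0, μ(41) = -1, μ(42) = -1, μ(43) = -1, μ(44) = 0, μ(45) = 0, μ(46) = 1, μ(47) = -1, μ(48) = 0, μ(49) = 0, μ(50) = 0, μ(51) = 1, μ(52) = 0, μ(53) = -1, μ(54) = 0, μ(55) = 1, μ(56) = 0, μ(57) = 1, μ(58) = 1, μ(59) = -1, μ(60) = 0, μ(61) = -1, μ(62) = 1, μ(63) = 0, μ(64) = 0, μ(65) = 1, μ(66) = -1, μ(67) = -1, μ(68) = 0, μ(69) = 1, μ(70) = -1, μ(71) = -1, μ(72) = 0, μ(73) = -1, μ(74) = 1, μ(75) = 0, μ(76) = 0, μ(77) = 1, μ(78) = -1, μ(79) = -1, μ(80) = 0, μ(81) = 0, μ(82) = 1, μ(83) = -1, μ(84) = 0, μ(85) = 1, μ(86) = 1, μ(87) = 1, μ(88) = 0, μ(89) = -1, μ(90) = 0, μ(91) = 1, μ(92) = 0, μ(93) = 1, μ(94) = 1, μ(95) = 1, μ(96) = 0, μ(97) = -1, μ(98) = 0, μ(99) = 0, μ(100) = 0, μ(101) = -1, μ(102) = -1, μ(103) = -1, μ(104) = 0, μ(105) = -1, μ(106) = 1, μ(107) = -1, μ(108) = 0, μ(109) = -1, μ(110) = -1, μ(111) = 1, μ(112) = 0, μ(113) = -1, μ(114) = -1, μ(115) = 1, μ(116) = 0, μ(117) = 0, μ(118) = 1, μ(119) = 1, μ(120) = 0, μ(121) = 0, μ(122) = 1. Summing all 122 values: -2. (Mertens function M(x) = Σ_{n ≤ x} μ(n); on average M(x) should be small (PNT ⟺ M(x) = o(x)).)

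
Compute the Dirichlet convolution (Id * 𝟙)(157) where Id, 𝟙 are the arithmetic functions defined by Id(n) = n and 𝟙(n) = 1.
(Id * 𝟙)(157) = 158

Divisors of 157: [1, 157]. For each d | 157:
  d = 1: Id(1) · 𝟙(157/1) = 1 · 1 = 1
  d = 157: Id(157) · 𝟙(157/157) = 157 · 1 = 157
Summing: (Id * 𝟙)(157) = 1 + 157 = 158.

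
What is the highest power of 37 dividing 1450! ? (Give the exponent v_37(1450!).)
v_37(1450!) = 40

Legendre's formula: v_p(n!) = Σ_{k ≥ 1} ⌊n / p^k⌋. For p = 37, n = 1450, the terms are:
  ⌊1450/37^1⌋ = ⌊1450/37⌋ = 39
  ⌊1450/37^2⌋ = ⌊1450/1369⌋ = 1
(the next term ⌊1450/37^3⌋ = 0, terminating the sum). Summing: v_37(1450!) = 39 + 1 = 40.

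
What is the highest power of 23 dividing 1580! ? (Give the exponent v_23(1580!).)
v_23(1580!) = 70

Legendre's formula: v_p(n!) = Σ_{k ≥ 1} ⌊n / p^k⌋. For p = 23, n = 1580, the terms are:
  ⌊1580/23^1⌋ = ⌊1580/23⌋ = 68
  ⌊1580/23^2⌋ = ⌊1580/529⌋ = 2
(the next term ⌊1580/23^3⌋ = 0, terminating the sum). Summing: v_23(1580!) = 68 + 2 = 70.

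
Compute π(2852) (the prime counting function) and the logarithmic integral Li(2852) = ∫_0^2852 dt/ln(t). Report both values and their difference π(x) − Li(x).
π(2852) = 414;  Li(2852) ≈ 424.22;  π(x) − Li(x) ≈ -10.22.

Direct count of primes ≤ 2852 gives π(2852) = 414. Numerical evaluation of the logarithmic integral gives Li(2852) ≈ 424.22. The difference π(x) − Li(x) ≈ -10.22 is typically negative for small/moderate x (Li(x) overestimates), though Littlewood's theorem shows this sign changes infinitely often.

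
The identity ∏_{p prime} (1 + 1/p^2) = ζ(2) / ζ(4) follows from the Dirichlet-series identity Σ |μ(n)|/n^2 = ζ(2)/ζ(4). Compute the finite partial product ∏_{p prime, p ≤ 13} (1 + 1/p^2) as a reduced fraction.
∏ = 1037000/693693

The primes p ≤ 13 are [2, 3, 5, 7, 11, 13]. For each, (1 + 1/p^2) = (p^2 + 1)/p^2. Multiplying these fractions over p ∈ [2, 3, 5, 7, 11, 13] gives 1037000/693693. (In the limit P → ∞ this tends to ζ(2)/ζ(4).)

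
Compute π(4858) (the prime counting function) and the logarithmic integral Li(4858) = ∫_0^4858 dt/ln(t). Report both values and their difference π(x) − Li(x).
π(4858) = 650;  Li(4858) ≈ 667.58;  π(x) − Li(x) ≈ -17.58.

Direct count of primes ≤ 4858 gives π(4858) = 650. Numerical evaluation of the logarithmic integral gives Li(4858) ≈ 667.58. The difference π(x) − Li(x) ≈ -17.58 is typically negative for small/moderate x (Li(x) overestimates), though Littlewood's theorem shows this sign changes infinitely often.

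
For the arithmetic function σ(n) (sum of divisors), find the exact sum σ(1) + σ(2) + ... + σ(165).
Σ_{n ≤ 165} σ(n) = 22455

Compute σ(n) for each 1 ≤ n ≤ 165: σ(1) = 1, σ(2) = 3, σ(3) = 4, σ(4) = 7, σ(5) = 6, σ(6) = 12, σ(7) = 8, σ(8) = 15, σ(9) = 13, σ(10) = 18, σ(11) = 12, σ(12) = 28, σ(13) = 14, σ(14) = 24, σ(15) = 24, σ(16) = 31, σ(17) = 18, σ(18) = 39, σ(19) = 20, σ(20) = 42, σ(21) = 32, σ(22) = 36, σ(23) = 24, σ(24) = 60, σ(25) = 31, σ(26) = 42, σ(27) = 40, σ(28) = 56, σ(29) = 30, σ(30) = 72, σ(31) = 32, σ(32) = 63, σ(33) = 48, σ(34) = 54, σ(35) = 48, σ(36) = 91, σ(37) = 38, σ(38) = 60, σ(39) = 56, σ(40) = 90, σ(41) = 42, σ(42) = 96, σ(43) = 44, σ(44) = 84, σ(45) = 78, σ(46) = 72, σ(47) = 48, σ(48) = 124, σ(49) = 57, σ(50) = 93, σ(51) = 72, σ(52) = 98, σ(53) = 54, σ(54) = 120, σ(55) = 72, σ(56) = 120, σ(57) = 80, σ(58) = 90, σ(59) = 60, σ(60) = 168, σ(61) = 62, σ(62) = 96, σ(63) = 104, σ(64) = 127, σ(65) = 84, σ(66) = 144, σ(67) = 68, σ(68) = 126, σ(69) = 96, σ(70) = 144, σ(71) = 72, σ(72) = 195, σ(73) = 74, σ(74) = 114, σ(75) = 124, σ(76) = 140, σ(77) = 96, σ(78) = 168, σ(79) = 80, σ(80) = 186, σ(81) = 121, σ(82) = 126, σ(83) = 84, σ(84) = 224, σ(85) = 108, σ(86) = 132, σ(87) = 120, σ(88) = 180, σ(89) = 90, σ(90) = 234, σ(91) = 112, σ(92) = 168, σ(93) = 128, σ(94) = 144, σ(95) = 120, σ(96) = 252, σ(97) = 98, σ(98) = 171, σ(99) = 156, σ(100) = 217, σ(101) = 102, σ(102) = 216, σ(103) = 104, σ(104) = 210, σ(105) = 192, σ(106) = 162, σ(107) = 108, σ(108) = 280, σ(109) = 110, σ(110) = 216, σ(111) = 152, σ(112) = 248, σ(113) = 114, σ(114) = 240, σ(115) = 144, σ(116) = 210, σ(117) = 182, σ(118) = 180, σ(119) = 144, σ(120) = 360, σ(121) = 133, σ(122) = 186, σ(123) = 168, σ(124) = 224, σ(125) = 156, σ(126) = 312, σ(127) = 128, σ(128) = 255, σ(129) = 176, σ(130) = 252, σ(131) = 132, σ(132) = 336, σ(133) = 160, σ(134) = 204, σ(135) = 240, σ(136) = 270, σ(137) = 138, σ(138) = 288, σ(139) = 140, σ(140) = 336, σ(141) = 192, σ(142) = 216, σ(143) = 168, σ(144) = 403, σ(145) = 180, σ(146) = 222, σ(147) = 228, σ(148) = 266, σ(149) = 150, σ(150) = 372, σ(151) = 152, σ(152) = 300, σ(153) = 234, σ(154) = 288, σ(155) = 192, σ(156) = 392, σ(157) = 158, σ(158) = 240, σ(159) = 216, σ(160) = 378, σ(161) = 192, σ(162) = 363, σ(163) = 164, σ(164) = 294, σ(165) = 288. Summing all 165 values: 22455. (Average order: Σ_{n ≤ x} σ(n) ~ (π²/12) x². For x = 165, (π²/12)·165² ≈ 22391.66.)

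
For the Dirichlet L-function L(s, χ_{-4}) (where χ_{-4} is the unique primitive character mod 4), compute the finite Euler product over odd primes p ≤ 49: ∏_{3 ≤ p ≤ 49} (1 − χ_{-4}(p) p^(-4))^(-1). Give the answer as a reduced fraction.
∏ = 424022009220093808147330044599350686845258380222853/428762185161728930691534489551822091105495385374720

The odd primes p ≤ 49 are [3, 5, 7, 11, 13, 17, 19, 23, 29, 31, 37, 41, 43, 47]. For each, χ(p) = 1 if p ≡ 1 mod 4, χ(p) = −1 if p ≡ 3 mod 4. Taking (1 − χ(p)/p^4)^(-1) = p^4/(p^4 − χ(p)): (1 − (-1)/3^4)^(-1) · (1 − (1)/5^4)^(-1) · (1 − (-1)/7^4)^(-1) · (1 − (-1)/11^4)^(-1) · (1 − (1)/13^4)^(-1) · (1 − (1)/17^4)^(-1) · (1 − (-1)/19^4)^(-1) · (1 − (-1)/23^4)^(-1) · (1 − (1)/29^4)^(-1) · (1 − (-1)/31^4)^(-1) · (1 − (1)/37^4)^(-1) · (1 − (1)/41^4)^(-1) · (1 − (-1)/43^4)^(-1) · (1 − (-1)/47^4)^(-1) = 424022009220093808147330044599350686845258380222853/428762185161728930691534489551822091105495385374720.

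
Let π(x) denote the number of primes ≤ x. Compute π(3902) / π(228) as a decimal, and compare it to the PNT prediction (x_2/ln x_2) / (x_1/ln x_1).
π(3902)/π(228) = 539/49 ≈ 11.0000;  PNT prediction ≈ 11.2366.

π(228) = 49 and π(3902) = 539, so π(3902)/π(228) ≈ 11.0000. The PNT-predicted ratio is (3902/ln(3902)) / (228/ln(228)) ≈ 11.2366. The two agree to within a few percent, as expected.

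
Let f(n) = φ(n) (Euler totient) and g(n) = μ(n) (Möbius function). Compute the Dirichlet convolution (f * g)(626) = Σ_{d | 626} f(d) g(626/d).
(φ * μ)(626) = 0

Divisors of 626: [1, 2, 313, 626]. For each d | 626:
  d = 1: φ(1) · μ(626/1) = 1 · 1 = 1
  d = 2: φ(2) · μ(626/2) = 1 · -1 = -1
  d = 313: φ(313) · μ(626/313) = 312 · -1 = -312
  d = 626: φ(626) · μ(626/626) = 312 · 1 = 312
Summing: (φ * μ)(626) = 1 + -1 + -312 + 312 = 0.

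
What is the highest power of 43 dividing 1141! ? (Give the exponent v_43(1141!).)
v_43(1141!) = 26

Legendre's formula: v_p(n!) = Σ_{k ≥ 1} ⌊n / p^k⌋. For p = 43, n = 1141, the terms are:
  ⌊1141/43^1⌋ = ⌊1141/43⌋ = 26
(the next term ⌊1141/43^2⌋ = 0, terminating the sum). Summing: v_43(1141!) = 26 = 26.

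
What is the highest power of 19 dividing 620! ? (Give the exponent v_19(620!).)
v_19(620!) = 33

Legendre's formula: v_p(n!) = Σ_{k ≥ 1} ⌊n / p^k⌋. For p = 19, n = 620, the terms are:
  ⌊620/19^1⌋ = ⌊620/19⌋ = 32
  ⌊620/19^2⌋ = ⌊620/361⌋ = 1
(the next term ⌊620/19^3⌋ = 0, terminating the sum). Summing: v_19(620!) = 32 + 1 = 33.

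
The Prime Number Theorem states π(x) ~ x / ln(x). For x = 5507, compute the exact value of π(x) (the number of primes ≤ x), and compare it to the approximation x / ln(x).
π(5507) = 728;  x/ln(x) ≈ 639.32;  relative error ≈ 12.18%.

Directly count primes up to 5507: π(5507) = 728. The PNT approximation gives 5507/ln(5507) ≈ 5507/8.61378 ≈ 639.32. Relative error (π(x) − x/ln(x)) / π(x) ≈ 12.18%; the approximation is known to undercount slightly (Li(x) is a better estimate).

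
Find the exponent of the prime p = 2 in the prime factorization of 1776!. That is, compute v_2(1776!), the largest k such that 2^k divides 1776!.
v_2(1776!) = 1770

Legendre's formula: v_p(n!) = Σ_{k ≥ 1} ⌊n / p^k⌋. For p = 2, n = 1776, the terms are:
  ⌊1776/2^1⌋ = ⌊1776/2⌋ = 888
  ⌊1776/2^2⌋ = ⌊1776/4⌋ = 444
  ⌊1776/2^3⌋ = ⌊1776/8⌋ = 222
  ⌊1776/2^4⌋ = ⌊1776/16⌋ = 111
  ⌊1776/2^5⌋ = ⌊1776/32⌋ = 55
  ⌊1776/2^6⌋ = ⌊1776/64⌋ = 27
  ⌊1776/2^7⌋ = ⌊1776/128⌋ = 13
  ⌊1776/2^8⌋ = ⌊1776/256⌋ = 6
  ⌊1776/2^9⌋ = ⌊1776/512⌋ = 3
  ⌊1776/2^10⌋ = ⌊1776/1024⌋ = 1
(the next term ⌊1776/2^11⌋ = 0, terminating the sum). Summing: v_2(1776!) = 888 + 444 + 222 + 111 + 55 + 27 + 13 + 6 + 3 + 1 = 1770.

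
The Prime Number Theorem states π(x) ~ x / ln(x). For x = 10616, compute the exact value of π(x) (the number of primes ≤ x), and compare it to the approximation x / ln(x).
π(10616) = 1295;  x/ln(x) ≈ 1145.19;  relative error ≈ 11.57%.

Directly count primes up to 10616: π(10616) = 1295. The PNT approximation gives 10616/ln(10616) ≈ 10616/9.27012 ≈ 1145.19. Relative error (π(x) − x/ln(x)) / π(x) ≈ 11.57%; the approximation is known to undercount slightly (Li(x) is a better estimate).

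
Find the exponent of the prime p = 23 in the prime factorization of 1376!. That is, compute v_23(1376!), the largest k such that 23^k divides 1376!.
v_23(1376!) = 61

Legendre's formula: v_p(n!) = Σ_{k ≥ 1} ⌊n / p^k⌋. For p = 23, n = 1376, the terms are:
  ⌊1376/23^1⌋ = ⌊1376/23⌋ = 59
  ⌊1376/23^2⌋ = ⌊1376/529⌋ = 2
(the next term ⌊1376/23^3⌋ = 0, terminating the sum). Summing: v_23(1376!) = 59 + 2 = 61.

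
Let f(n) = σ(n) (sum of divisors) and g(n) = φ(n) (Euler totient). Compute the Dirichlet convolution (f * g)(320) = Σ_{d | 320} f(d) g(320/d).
(σ * φ)(320) = 4480

Divisors of 320: [1, 2, 4, 5, 8, 10, 16, 20, 32, 40, 64, 80, 160, 320]. For each d | 320:
  d = 1: σ(1) · φ(320/1) = 1 · 128 = 128
  d = 2: σ(2) · φ(320/2) = 3 · 64 = 192
  d = 4: σ(4) · φ(320/4) = 7 · 32 = 224
  d = 5: σ(5) · φ(320/5) = 6 · 32 = 192
  d = 8: σ(8) · φ(320/8) = 15 · 16 = 240
  d = 10: σ(10) · φ(320/10) = 18 · 16 = 288
  d = 16: σ(16) · φ(320/16) = 31 · 8 = 248
  d = 20: σ(20) · φ(320/20) = 42 · 8 = 336
  d = 32: σ(32) · φ(320/32) = 63 · 4 = 252
  d = 40: σ(40) · φ(320/40) = 90 · 4 = 360
  d = 64: σ(64) · φ(320/64) = 127 · 4 = 508
  d = 80: σ(80) · φ(320/80) = 186 · 2 = 372
  d = 160: σ(160) · φ(320/160) = 378 · 1 = 378
  d = 320: σ(320) · φ(320/320) = 762 · 1 = 762
Summing: (σ * φ)(320) = 128 + 192 + 224 + 192 + 240 + 288 + 248 + 336 + 252 + 360 + 508 + 372 + 378 + 762 = 4480.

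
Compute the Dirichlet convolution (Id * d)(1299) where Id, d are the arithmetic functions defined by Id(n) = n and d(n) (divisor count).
(Id * d)(1299) = 2175

Divisors of 1299: [1, 3, 433, 1299]. For each d | 1299:
  d = 1: Id(1) · d(1299/1) = 1 · 4 = 4
  d = 3: Id(3) · d(1299/3) = 3 · 2 = 6
  d = 433: Id(433) · d(1299/433) = 433 · 2 = 866
  d = 1299: Id(1299) · d(1299/1299) = 1299 · 1 = 1299
Summing: (Id * d)(1299) = 4 + 6 + 866 + 1299 = 2175.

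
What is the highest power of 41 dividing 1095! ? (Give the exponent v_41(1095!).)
v_41(1095!) = 26

Legendre's formula: v_p(n!) = Σ_{k ≥ 1} ⌊n / p^k⌋. For p = 41, n = 1095, the terms are:
  ⌊1095/41^1⌋ = ⌊1095/41⌋ = 26
(the next term ⌊1095/41^2⌋ = 0, terminating the sum). Summing: v_41(1095!) = 26 = 26.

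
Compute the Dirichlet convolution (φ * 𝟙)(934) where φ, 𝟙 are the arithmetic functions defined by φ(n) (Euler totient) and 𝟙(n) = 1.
(φ * 𝟙)(934) = 934

Divisors of 934: [1, 2, 467, 934]. For each d | 934:
  d = 1: φ(1) · 𝟙(934/1) = 1 · 1 = 1
  d = 2: φ(2) · 𝟙(934/2) = 1 · 1 = 1
  d = 467: φ(467) · 𝟙(934/467) = 466 · 1 = 466
  d = 934: φ(934) · 𝟙(934/934) = 466 · 1 = 466
Summing: (φ * 𝟙)(934) = 1 + 1 + 466 + 466 = 934.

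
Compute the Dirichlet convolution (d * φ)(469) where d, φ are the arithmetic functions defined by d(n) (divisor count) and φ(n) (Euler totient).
(d * φ)(469) = 544

Divisors of 469: [1, 7, 67, 469]. For each d | 469:
  d = 1: d(1) · φ(469/1) = 1 · 396 = 396
  d = 7: d(7) · φ(469/7) = 2 · 66 = 132
  d = 67: d(67) · φ(469/67) = 2 · 6 = 12
  d = 469: d(469) · φ(469/469) = 4 · 1 = 4
Summing: (d * φ)(469) = 396 + 132 + 12 + 4 = 544.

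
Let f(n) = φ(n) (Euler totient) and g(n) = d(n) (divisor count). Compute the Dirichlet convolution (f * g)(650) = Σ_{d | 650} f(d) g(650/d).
(φ * d)(650) = 1302

Divisors of 650: [1, 2, 5, 10, 13, 25, 26, 50, 65, 130, 325, 650]. For each d | 650:
  d = 1: φ(1) · d(650/1) = 1 · 12 = 12
  d = 2: φ(2) · d(650/2) = 1 · 6 = 6
  d = 5: φ(5) · d(650/5) = 4 · 8 = 32
  d = 10: φ(10) · d(650/10) = 4 · 4 = 16
  d = 13: φ(13) · d(650/13) = 12 · 6 = 72
  d = 25: φ(25) · d(650/25) = 20 · 4 = 80
  d = 26: φ(26) · d(650/26) = 12 · 3 = 36
  d = 50: φ(50) · d(650/50) = 20 · 2 = 40
  d = 65: φ(65) · d(650/65) = 48 · 4 = 192
  d = 130: φ(130) · d(650/130) = 48 · 2 = 96
  d = 325: φ(325) · d(650/325) = 240 · 2 = 480
  d = 650: φ(650) · d(650/650) = 240 · 1 = 240
Summing: (φ * d)(650) = 12 + 6 + 32 + 16 + 72 + 80 + 36 + 40 + 192 + 96 + 480 + 240 = 1302.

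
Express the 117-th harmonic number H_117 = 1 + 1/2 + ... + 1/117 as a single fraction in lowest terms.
H_117 = 92871598140184128096692969865041386290666258684529/17379782769567790172972927968296006432665936992320

Direct summation: H_117 = 1 + 1/2 + ... + 1/117. The least common denominator is lcm(1, ..., 117) = 955888052326228459513511038256280353796626534577600; over this denominator the numerator is 955888052326228459513511038256280353796626534577600 + 477944026163114229756755519128140176898313267288800 + 318629350775409486504503679418760117932208844859200 + 238972013081557114878377759564070088449156633644400 + 191177610465245691902702207651256070759325306915520 + 159314675387704743252251839709380058966104422429600 + 136555436046604065644787291179468621970946647796800 + 119486006540778557439188879782035044224578316822200 + 106209783591803162168167893139586705977402948286400 + 95588805232622845951351103825628035379662653457760 + 86898913847838950864864639841480032163329684961600 + 79657337693852371626125919854690029483052211214800 + 73529850178940650731808541404329257984355887275200 + 68277718023302032822393645589734310985473323898400 + 63725870155081897300900735883752023586441768971840 + 59743003270389278719594439891017522112289158411100 + 56228708960366379971383002250369432576272149092800 + 53104891795901581084083946569793352988701474143200 + 50309897490854129448079528329277913357717186030400 + 47794402616311422975675551912814017689831326728880 + 45518478682201355214929097059822873990315549265600 + 43449456923919475432432319920740016081664842480800 + 41560350101140367804935262532881754512896805851200 + 39828668846926185813062959927345014741526105607400 + 38235522093049138380540441530251214151865061383104 + 36764925089470325365904270702164628992177943637600 + 35403261197267720722722631046528901992467649428800 + 34138859011651016411196822794867155492736661949200 + 32961656976766498603914173732975184613676777054400 + 31862935077540948650450367941876011793220884485920 + 30835098462136401919790678653428398509568597889600 + 29871501635194639359797219945508761056144579205550 + 28966304615946316954954879947160010721109894987200 + 28114354480183189985691501125184716288136074546400 + 27311087209320813128957458235893724394189329559360 + 26552445897950790542041973284896676494350737071600 + 25834812225033201608473271304223793345854771204800 + 25154948745427064724039764164638956678858593015200 + 24509950059646883577269513801443085994785295758400 + 23897201308155711487837775956407008844915663364440 + 23314342739664108768622220445275130580405525233600 + 22759239341100677607464548529911436995157774632800 + 22229954705261126965430489261773961716200617083200 + 21724728461959737716216159960370008040832421240400 + 21241956718360632433633578627917341195480589657280 + 20780175050570183902467631266440877256448402925600 + 20338043666515499138585341239495326676523968820800 + 19914334423463092906531479963672507370763052803700 + 19507919435229152234969613025638374567278092542400 + 19117761046524569190270220765125607075932530691552 + 18742902986788793323794334083456477525424049697600 + 18382462544735162682952135351082314496088971818800 + 18035623628796763387047378080307176486728802539200 + 17701630598633860361361315523264450996233824714400 + 17379782769567790172972927968296006432665936992320 + 17069429505825508205598411397433577746368330974600 + 16769965830284709816026509443092637785905728676800 + 16480828488383249301957086866487592306838388527200 + 16201492412308956940906966750106446674519093806400 + 15931467538770474325225183970938005896610442242960 + 15670295939774237041205098987807874652403713681600 + 15417549231068200959895339326714199254784298944800 + 15172826227400451738309699019940957996771849755200 + 14935750817597319679898609972754380528072289602775 + 14705970035788130146361708280865851596871177455040 + 14483152307973158477477439973580005360554947493600 + 14266985855615350141992702063526572444725769172800 + 14057177240091594992845750562592358144068037273200 + 13853450033713455934978420844293918170965601950400 + 13655543604660406564478729117946862197094664779680 + 13463212004594767035401563919102540194318683585600 + 13276222948975395271020986642448338247175368535800 + 13094356881181211774157685455565484298583925131200 + 12917406112516600804236635652111896672927385602400 + 12745174031016379460180147176750404717288353794368 + 12577474372713532362019882082319478339429296507600 + 12414130549691278694980662834497147451904240708800 + 12254975029823441788634756900721542997392647879200 + 12099848763623145057133051117168105744261095374400 + 11948600654077855743918887978203504422457831682220 + 11801087065755906907574210348842967330822549809600 + 11657171369832054384311110222637565290202762616800 + 11516723522002752524259169135617835587911163067200 + 11379619670550338803732274264955718497578887316400 + 11245741792073275994276600450073886515254429818560 + 11114977352630563482715244630886980858100308541600 + 10987218992255499534638057910991728204558925684800 + 10862364230979868858108079980185004020416210620200 + 10740315194676724264196753238834610716816028478400 + 10620978359180316216816789313958670597740294828640 + 10504264311277235818829791629189893997765126753600 + 10390087525285091951233815633220438628224201462800 + 10278366154045467306596892884476132836522865963200 + 10169021833257749569292670619747663338261984410400 + 10061979498170825889615905665855582671543437206080 + 9957167211731546453265739981836253685381526401850 + 9854516003363179994984649878930725296872438500800 + 9753959717614576117484806512819187283639046271200 + 9655434871982105651651626649053336907036631662400 + 9558880523262284595135110382562803537966265345776 + 9464238141843846133797138992636439146501252817600 + 9371451493394396661897167041728238762712024848800 + 9280466527439111257412728526760003434918704219200 + 9191231272367581341476067675541157248044485909400 + 9103695736440271042985819411964574798063109853120 + 9017811814398381693523689040153588243364401269600 + 8933533199310546350593561105198881811183425556800 + 8850815299316930180680657761632225498116912357200 + 8769615158956224399206523286754865631161711326400 + 8689891384783895086486463984148003216332968496160 + 8611604075011067202824423768074597781951590401600 + 8534714752912754102799205698716788873184165487300 + 8459186303771933270031071135011330564571916235200 + 8384982915142354908013254721546318892952864338400 + 8312070020228073560987052506576350902579361170240 + 8240414244191624650978543433243796153419194263600 + 8169983353215627859089837933814361998261765252800 = 5107937897710127045318113342577276245986644227649095, so H_117 = 5107937897710127045318113342577276245986644227649095/955888052326228459513511038256280353796626534577600; reducing by gcd(5107937897710127045318113342577276245986644227649095, 955888052326228459513511038256280353796626534577600) = 55 gives 92871598140184128096692969865041386290666258684529/17379782769567790172972927968296006432665936992320 ≈ 5.34366. (The PNT-adjacent estimate ln(117) + γ ≈ 5.33939 matches within O(1/n).)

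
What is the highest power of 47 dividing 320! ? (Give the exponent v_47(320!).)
v_47(320!) = 6

Legendre's formula: v_p(n!) = Σ_{k ≥ 1} ⌊n / p^k⌋. For p = 47, n = 320, the terms are:
  ⌊320/47^1⌋ = ⌊320/47⌋ = 6
(the next term ⌊320/47^2⌋ = 0, terminating the sum). Summing: v_47(320!) = 6 = 6.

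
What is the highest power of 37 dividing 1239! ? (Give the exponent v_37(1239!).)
v_37(1239!) = 33

Legendre's formula: v_p(n!) = Σ_{k ≥ 1} ⌊n / p^k⌋. For p = 37, n = 1239, the terms are:
  ⌊1239/37^1⌋ = ⌊1239/37⌋ = 33
(the next term ⌊1239/37^2⌋ = 0, terminating the sum). Summing: v_37(1239!) = 33 = 33.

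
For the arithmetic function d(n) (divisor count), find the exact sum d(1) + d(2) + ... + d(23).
Σ_{n ≤ 23} d(n) = 76

Compute d(n) for each 1 ≤ n ≤ 23: d(1) = 1, d(2) = 2, d(3) = 2, d(4) = 3, d(5) = 2, d(6) = 4, d(7) = 2, d(8) = 4, d(9) = 3, d(10) = 4, d(11) = 2, d(12) = 6, d(13) = 2, d(14) = 4, d(15) = 4, d(16) = 5, d(17) = 2, d(18) = 6, d(19) = 2, d(20) = 6, d(21) = 4, d(22) = 4, d(23) = 2. Summing all 23 values: 76. (Dirichlet's divisor formula: Σ_{n ≤ x} d(n) = x ln(x) + (2γ − 1) x + O(√x). For x = 23, the asymptotic estimate is ≈ 75.67.)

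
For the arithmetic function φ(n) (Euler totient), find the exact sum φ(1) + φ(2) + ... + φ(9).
Σ_{n ≤ 9} φ(n) = 28

Compute φ(n) for each 1 ≤ n ≤ 9: φ(1) = 1, φ(2) = 1, φ(3) = 2, φ(4) = 2, φ(5) = 4, φ(6) = 2, φ(7) = 6, φ(8) = 4, φ(9) = 6. Summing all 9 values: 28. (Average order: Σ_{n ≤ x} φ(n) ~ (3/π²) x². For x = 9, (3/π²)·9² ≈ 24.62.)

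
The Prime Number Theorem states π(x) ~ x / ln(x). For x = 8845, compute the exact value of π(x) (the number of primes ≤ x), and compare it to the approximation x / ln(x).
π(8845) = 1102;  x/ln(x) ≈ 973.30;  relative error ≈ 11.68%.

Directly count primes up to 8845: π(8845) = 1102. The PNT approximation gives 8845/ln(8845) ≈ 8845/9.08761 ≈ 973.30. Relative error (π(x) − x/ln(x)) / π(x) ≈ 11.68%; the approximation is known to undercount slightly (Li(x) is a better estimate).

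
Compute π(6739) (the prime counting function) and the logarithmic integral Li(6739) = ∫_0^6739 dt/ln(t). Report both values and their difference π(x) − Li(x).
π(6739) = 869;  Li(6739) ≈ 884.79;  π(x) − Li(x) ≈ -15.79.

Direct count of primes ≤ 6739 gives π(6739) = 869. Numerical evaluation of the logarithmic integral gives Li(6739) ≈ 884.79. The difference π(x) − Li(x) ≈ -15.79 is typically negative for small/moderate x (Li(x) overestimates), though Littlewood's theorem shows this sign changes infinitely often.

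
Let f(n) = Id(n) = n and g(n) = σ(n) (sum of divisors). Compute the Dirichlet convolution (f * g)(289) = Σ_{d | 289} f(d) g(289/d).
(Id * σ)(289) = 902

Divisors of 289: [1, 17, 289]. For each d | 289:
  d = 1: Id(1) · σ(289/1) = 1 · 307 = 307
  d = 17: Id(17) · σ(289/17) = 17 · 18 = 306
  d = 289: Id(289) · σ(289/289) = 289 · 1 = 289
Summing: (Id * σ)(289) = 307 + 306 + 289 = 902.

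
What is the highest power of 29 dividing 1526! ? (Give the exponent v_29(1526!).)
v_29(1526!) = 53

Legendre's formula: v_p(n!) = Σ_{k ≥ 1} ⌊n / p^k⌋. For p = 29, n = 1526, the terms are:
  ⌊1526/29^1⌋ = ⌊1526/29⌋ = 52
  ⌊1526/29^2⌋ = ⌊1526/841⌋ = 1
(the next term ⌊1526/29^3⌋ = 0, terminating the sum). Summing: v_29(1526!) = 52 + 1 = 53.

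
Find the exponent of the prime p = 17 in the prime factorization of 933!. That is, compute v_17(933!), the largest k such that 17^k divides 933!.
v_17(933!) = 57

Legendre's formula: v_p(n!) = Σ_{k ≥ 1} ⌊n / p^k⌋. For p = 17, n = 933, the terms are:
  ⌊933/17^1⌋ = ⌊933/17⌋ = 54
  ⌊933/17^2⌋ = ⌊933/289⌋ = 3
(the next term ⌊933/17^3⌋ = 0, terminating the sum). Summing: v_17(933!) = 54 + 3 = 57.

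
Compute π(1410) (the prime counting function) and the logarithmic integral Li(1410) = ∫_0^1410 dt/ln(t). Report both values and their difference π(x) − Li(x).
π(1410) = 223;  Li(1410) ≈ 235.45;  π(x) − Li(x) ≈ -12.45.

Direct count of primes ≤ 1410 gives π(1410) = 223. Numerical evaluation of the logarithmic integral gives Li(1410) ≈ 235.45. The difference π(x) − Li(x) ≈ -12.45 is typically negative for small/moderate x (Li(x) overestimates), though Littlewood's theorem shows this sign changes infinitely often.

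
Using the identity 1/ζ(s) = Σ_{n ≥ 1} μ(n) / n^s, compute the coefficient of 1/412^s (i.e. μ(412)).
μ(412) = 0

Factor n = 412 = 2^2 · 103. μ(n) = 0 if any exponent ≥ 2 (not squarefree); otherwise μ(n) = (−1)^{ω(n)} where ω(n) is the number of distinct prime factors. Applying: μ(412) = 0.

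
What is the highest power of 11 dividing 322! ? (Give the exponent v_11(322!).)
v_11(322!) = 31

Legendre's formula: v_p(n!) = Σ_{k ≥ 1} ⌊n / p^k⌋. For p = 11, n = 322, the terms are:
  ⌊322/11^1⌋ = ⌊322/11⌋ = 29
  ⌊322/11^2⌋ = ⌊322/121⌋ = 2
(the next term ⌊322/11^3⌋ = 0, terminating the sum). Summing: v_11(322!) = 29 + 2 = 31.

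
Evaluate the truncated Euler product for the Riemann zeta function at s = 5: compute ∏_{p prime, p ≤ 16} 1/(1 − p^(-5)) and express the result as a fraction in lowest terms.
∏ = 2548391272552125/2457639696903844

The primes p ≤ 16 are [2, 3, 5, 7, 11, 13]. For each prime, (1 − 1/p^5)^(-1) = p^5 / (p^5 − 1). The product is (1 − 1/2^5)^(-1), (1 − 1/3^5)^(-1), (1 − 1/5^5)^(-1), (1 − 1/7^5)^(-1), (1 − 1/11^5)^(-1), (1 − 1/13^5)^(-1) = ∏ p^5 / (p^5 − 1) = 2548391272552125/2457639696903844.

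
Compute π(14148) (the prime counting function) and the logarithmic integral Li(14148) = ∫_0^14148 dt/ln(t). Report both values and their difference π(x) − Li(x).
π(14148) = 1664;  Li(14148) ≈ 1687.75;  π(x) − Li(x) ≈ -23.75.

Direct count of primes ≤ 14148 gives π(14148) = 1664. Numerical evaluation of the logarithmic integral gives Li(14148) ≈ 1687.75. The difference π(x) − Li(x) ≈ -23.75 is typically negative for small/moderate x (Li(x) overestimates), though Littlewood's theorem shows this sign changes infinitely often.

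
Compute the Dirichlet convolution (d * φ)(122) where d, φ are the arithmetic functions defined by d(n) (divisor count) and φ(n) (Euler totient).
(d * φ)(122) = 186

Divisors of 122: [1, 2, 61, 122]. For each d | 122:
  d = 1: d(1) · φ(122/1) = 1 · 60 = 60
  d = 2: d(2) · φ(122/2) = 2 · 60 = 120
  d = 61: d(61) · φ(122/61) = 2 · 1 = 2
  d = 122: d(122) · φ(122/122) = 4 · 1 = 4
Summing: (d * φ)(122) = 60 + 120 + 2 + 4 = 186.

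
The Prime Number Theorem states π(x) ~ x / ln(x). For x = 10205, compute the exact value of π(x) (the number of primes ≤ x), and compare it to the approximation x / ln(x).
π(10205) = 1252;  x/ln(x) ≈ 1105.56;  relative error ≈ 11.70%.

Directly count primes up to 10205: π(10205) = 1252. The PNT approximation gives 10205/ln(10205) ≈ 10205/9.23063 ≈ 1105.56. Relative error (π(x) − x/ln(x)) / π(x) ≈ 11.70%; the approximation is known to undercount slightly (Li(x) is a better estimate).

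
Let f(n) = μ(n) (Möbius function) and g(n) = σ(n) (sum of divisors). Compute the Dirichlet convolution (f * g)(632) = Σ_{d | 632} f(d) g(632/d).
(μ * σ)(632) = 632

Divisors of 632: [1, 2, 4, 8, 79, 158, 316, 632]. For each d | 632:
  d = 1: μ(1) · σ(632/1) = 1 · 1200 = 1200
  d = 2: μ(2) · σ(632/2) = -1 · 560 = -560
  d = 4: μ(4) · σ(632/4) = 0 · 240 = 0
  d = 8: μ(8) · σ(632/8) = 0 · 80 = 0
  d = 79: μ(79) · σ(632/79) = -1 · 15 = -15
  d = 158: μ(158) · σ(632/158) = 1 · 7 = 7
  d = 316: μ(316) · σ(632/316) = 0 · 3 = 0
  d = 632: μ(632) · σ(632/632) = 0 · 1 = 0
Summing: (μ * σ)(632) = 1200 + -560 + 0 + 0 + -15 + 7 + 0 + 0 = 632.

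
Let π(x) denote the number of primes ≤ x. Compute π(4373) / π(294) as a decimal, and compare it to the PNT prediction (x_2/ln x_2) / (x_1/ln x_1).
π(4373)/π(294) = 597/62 ≈ 9.6290;  PNT prediction ≈ 10.0843.

π(294) = 62 and π(4373) = 597, so π(4373)/π(294) ≈ 9.6290. The PNT-predicted ratio is (4373/ln(4373)) / (294/ln(294)) ≈ 10.0843. The two agree to within a few percent, as expected.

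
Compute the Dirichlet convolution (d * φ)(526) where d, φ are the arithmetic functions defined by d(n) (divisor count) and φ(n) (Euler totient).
(d * φ)(526) = 792

Divisors of 526: [1, 2, 263, 526]. For each d | 526:
  d = 1: d(1) · φ(526/1) = 1 · 262 = 262
  d = 2: d(2) · φ(526/2) = 2 · 262 = 524
  d = 263: d(263) · φ(526/263) = 2 · 1 = 2
  d = 526: d(526) · φ(526/526) = 4 · 1 = 4
Summing: (d * φ)(526) = 262 + 524 + 2 + 4 = 792.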